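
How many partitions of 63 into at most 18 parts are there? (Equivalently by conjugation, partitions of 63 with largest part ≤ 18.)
p(63, parts ≤ 18) = 1072093

Use the recurrence p(n, m) = p(n, m−1) + p(n−m, m): either the largest part is < m (count p(n, m−1)) or the largest part is exactly m (remove one copy of m, count p(n−m, m)). With p(0, ·) = 1 this gives p(63, parts ≤ 18) = 1072093. (By conjugating Young diagrams, this also counts partitions of 63 into at most 18 parts.)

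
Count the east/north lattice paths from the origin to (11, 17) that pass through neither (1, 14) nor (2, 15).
Number of paths = 21464060

Inclusion–exclusion. Total paths: C(28, 11) = 21474180. Through P₁: C(15, 1)·C(13, 10) = 4290. Through P₂: C(17, 2)·C(11, 9) = 7480. Since P₁ is strictly southwest of P₂, a monotone path through both must visit P₁ then P₂; paths through both = C(15, 1)·C(2, 1)·C(11, 9) = 1650. Avoid both = 21474180 − 4290 − 7480 + 1650 = 21464060.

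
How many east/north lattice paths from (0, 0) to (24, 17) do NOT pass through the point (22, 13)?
Number of paths = 129439413450

Total paths from (0, 0) to (24, 17): C(41, 24) = 151584480450. Paths through (22, 13): (paths (0, 0) → (22, 13)) × (paths (22, 13) → (24, 17)) = C(35, 22) · C(6, 2) = 1476337800 · 15 = 22145067000. Avoidance count = 151584480450 − 22145067000 = 129439413450.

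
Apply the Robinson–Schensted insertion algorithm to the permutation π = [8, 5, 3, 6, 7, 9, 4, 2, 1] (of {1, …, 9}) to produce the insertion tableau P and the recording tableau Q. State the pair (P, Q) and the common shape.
P = [1, 4, 7, 9] / [2, 6] / [3] / [5] / [8];  Q = [1, 4, 5, 6] / [2, 7] / [3] / [8] / [9];  common shape = (4, 2, 1, 1, 1)

Row-insert the values π_1, π_2, … into P one at a time, bumping the leftmost entry strictly greater than the inserted value down to the next row. The recording tableau Q records, in position (i, j), the step at which that cell was added to P.
  Insert 8 (step 1): P = [8];  Q = [1]
  Insert 5 (step 2): P = [5] / [8];  Q = [1] / [2]
  Insert 3 (step 3): P = [3] / [5] / [8];  Q = [1] / [2] / [3]
  Insert 6 (step 4): P = [3, 6] / [5] / [8];  Q = [1, 4] / [2] / [3]
  Insert 7 (step 5): P = [3, 6, 7] / [5] / [8];  Q = [1, 4, 5] / [2] / [3]
  Insert 9 (step 6): P = [3, 6, 7, 9] / [5] / [8];  Q = [1, 4, 5, 6] / [2] / [3]
  Insert 4 (step 7): P = [3, 4, 7, 9] / [5, 6] / [8];  Q = [1, 4, 5, 6] / [2, 7] / [3]
  Insert 2 (step 8): P = [2, 4, 7, 9] / [3, 6] / [5] / [8];  Q = [1, 4, 5, 6] / [2, 7] / [3] / [8]
  Insert 1 (step 9): P = [1, 4, 7, 9] / [2, 6] / [3] / [5] / [8];  Q = [1, 4, 5, 6] / [2, 7] / [3] / [8] / [9]
Final shape: (4, 2, 1, 1, 1).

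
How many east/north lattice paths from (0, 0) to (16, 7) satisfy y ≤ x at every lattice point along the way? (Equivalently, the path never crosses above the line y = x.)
Number of paths = 144210

By the reflection principle (André's argument), the number of monotone paths to (16, 7) with n ≤ m that never go above y = x is C(23, 16) − C(23, 17) = 245157 − 100947 = 144210.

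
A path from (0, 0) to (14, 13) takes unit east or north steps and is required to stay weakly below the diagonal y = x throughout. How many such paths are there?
Number of paths = 2674440

By the reflection principle (André's argument), the number of monotone paths to (14, 13) with n ≤ m that never go above y = x is C(27, 14) − C(27, 15) = 20058300 − 17383860 = 2674440.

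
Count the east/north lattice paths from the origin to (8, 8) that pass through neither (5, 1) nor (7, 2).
Number of paths = 12024

Inclusion–exclusion. Total paths: C(16, 8) = 12870. Through P₁: C(6, 5)·C(10, 3) = 720. Through P₂: C(9, 7)·C(7, 1) = 252. Since P₁ is strictly southwest of P₂, a monotone path through both must visit P₁ then P₂; paths through both = C(6, 5)·C(3, 2)·C(7, 1) = 126. Avoid both = 12870 − 720 − 252 + 126 = 12024.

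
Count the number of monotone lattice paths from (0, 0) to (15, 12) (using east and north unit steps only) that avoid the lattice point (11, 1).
Number of paths = 17367480

Total paths from (0, 0) to (15, 12): C(27, 15) = 17383860. Paths through (11, 1): (paths (0, 0) → (11, 1)) × (paths (11, 1) → (15, 12)) = C(12, 11) · C(15, 4) = 12 · 1365 = 16380. Avoidance count = 17383860 − 16380 = 17367480.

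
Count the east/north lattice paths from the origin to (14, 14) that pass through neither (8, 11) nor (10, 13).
Number of paths = 30314842

Inclusion–exclusion. Total paths: C(28, 14) = 40116600. Through P₁: C(19, 8)·C(9, 6) = 6348888. Through P₂: C(23, 10)·C(5, 4) = 5720330. Since P₁ is strictly southwest of P₂, a monotone path through both must visit P₁ then P₂; paths through both = C(19, 8)·C(4, 2)·C(5, 4) = 2267460. Avoid both = 40116600 − 6348888 − 5720330 + 2267460 = 30314842.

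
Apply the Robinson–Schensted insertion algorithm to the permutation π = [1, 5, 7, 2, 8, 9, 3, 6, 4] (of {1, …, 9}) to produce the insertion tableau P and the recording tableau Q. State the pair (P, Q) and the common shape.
P = [1, 2, 3, 4, 9] / [5, 6, 8] / [7];  Q = [1, 2, 3, 5, 6] / [4, 7, 8] / [9];  common shape = (5, 3, 1)

Row-insert the values π_1, π_2, … into P one at a time, bumping the leftmost entry strictly greater than the inserted value down to the next row. The recording tableau Q records, in position (i, j), the step at which that cell was added to P.
  Insert 1 (step 1): P = [1];  Q = [1]
  Insert 5 (step 2): P = [1, 5];  Q = [1, 2]
  Insert 7 (step 3): P = [1, 5, 7];  Q = [1, 2, 3]
  Insert 2 (step 4): P = [1, 2, 7] / [5];  Q = [1, 2, 3] / [4]
  Insert 8 (step 5): P = [1, 2, 7, 8] / [5];  Q = [1, 2, 3, 5] / [4]
  Insert 9 (step 6): P = [1, 2, 7, 8, 9] / [5];  Q = [1, 2, 3, 5, 6] / [4]
  Insert 3 (step 7): P = [1, 2, 3, 8, 9] / [5, 7];  Q = [1, 2, 3, 5, 6] / [4, 7]
  Insert 6 (step 8): P = [1, 2, 3, 6, 9] / [5, 7, 8];  Q = [1, 2, 3, 5, 6] / [4, 7, 8]
  Insert 4 (step 9): P = [1, 2, 3, 4, 9] / [5, 6, 8] / [7];  Q = [1, 2, 3, 5, 6] / [4, 7, 8] / [9]
Final shape: (5, 3, 1).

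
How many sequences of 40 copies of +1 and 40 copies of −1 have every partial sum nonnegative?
C_40 = 2622127042276492108820

These ballot sequences are counted by the Catalan number C_n = (1/(n + 1)) · C(2n, n). For n = 40: C_40 = (1/41) · C(80, 40) = 107507208733336176461620/41 = 2622127042276492108820.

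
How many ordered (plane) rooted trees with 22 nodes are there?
C_21 = 24466267020

These ordered rooted trees are counted by the Catalan number C_n = (1/(n + 1)) · C(2n, n). For n = 21: C_21 = (1/22) · C(42, 21) = 538257874440/22 = 24466267020.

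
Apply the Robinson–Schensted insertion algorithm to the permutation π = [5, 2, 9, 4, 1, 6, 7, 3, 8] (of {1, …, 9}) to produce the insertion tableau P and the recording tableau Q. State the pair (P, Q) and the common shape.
P = [1, 3, 6, 7, 8] / [2, 4] / [5, 9];  Q = [1, 3, 6, 7, 9] / [2, 4] / [5, 8];  common shape = (5, 2, 2)

Row-insert the values π_1, π_2, … into P one at a time, bumping the leftmost entry strictly greater than the inserted value down to the next row. The recording tableau Q records, in position (i, j), the step at which that cell was added to P.
  Insert 5 (step 1): P = [5];  Q = [1]
  Insert 2 (step 2): P = [2] / [5];  Q = [1] / [2]
  Insert 9 (step 3): P = [2, 9] / [5];  Q = [1, 3] / [2]
  Insert 4 (step 4): P = [2, 4] / [5, 9];  Q = [1, 3] / [2, 4]
  Insert 1 (step 5): P = [1, 4] / [2, 9] / [5];  Q = [1, 3] / [2, 4] / [5]
  Insert 6 (step 6): P = [1, 4, 6] / [2, 9] / [5];  Q = [1, 3, 6] / [2, 4] / [5]
  Insert 7 (step 7): P = [1, 4, 6, 7] / [2, 9] / [5];  Q = [1, 3, 6, 7] / [2, 4] / [5]
  Insert 3 (step 8): P = [1, 3, 6, 7] / [2, 4] / [5, 9];  Q = [1, 3, 6, 7] / [2, 4] / [5, 8]
  Insert 8 (step 9): P = [1, 3, 6, 7, 8] / [2, 4] / [5, 9];  Q = [1, 3, 6, 7, 9] / [2, 4] / [5, 8]
Final shape: (5, 2, 2).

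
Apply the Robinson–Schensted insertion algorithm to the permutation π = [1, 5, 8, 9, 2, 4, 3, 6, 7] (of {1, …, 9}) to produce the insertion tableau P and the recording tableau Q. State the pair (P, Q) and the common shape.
P = [1, 2, 3, 6, 7] / [4, 8, 9] / [5];  Q = [1, 2, 3, 4, 9] / [5, 6, 8] / [7];  common shape = (5, 3, 1)

Row-insert the values π_1, π_2, … into P one at a time, bumping the leftmost entry strictly greater than the inserted value down to the next row. The recording tableau Q records, in position (i, j), the step at which that cell was added to P.
  Insert 1 (step 1): P = [1];  Q = [1]
  Insert 5 (step 2): P = [1, 5];  Q = [1, 2]
  Insert 8 (step 3): P = [1, 5, 8];  Q = [1, 2, 3]
  Insert 9 (step 4): P = [1, 5, 8, 9];  Q = [1, 2, 3, 4]
  Insert 2 (step 5): P = [1, 2, 8, 9] / [5];  Q = [1, 2, 3, 4] / [5]
  Insert 4 (step 6): P = [1, 2, 4, 9] / [5, 8];  Q = [1, 2, 3, 4] / [5, 6]
  Insert 3 (step 7): P = [1, 2, 3, 9] / [4, 8] / [5];  Q = [1, 2, 3, 4] / [5, 6] / [7]
  Insert 6 (step 8): P = [1, 2, 3, 6] / [4, 8, 9] / [5];  Q = [1, 2, 3, 4] / [5, 6, 8] / [7]
  Insert 7 (step 9): P = [1, 2, 3, 6, 7] / [4, 8, 9] / [5];  Q = [1, 2, 3, 4, 9] / [5, 6, 8] / [7]
Final shape: (5, 3, 1).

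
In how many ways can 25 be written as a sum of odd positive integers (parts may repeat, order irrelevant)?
p_odd(25) = 142

Enumerate partitions using only odd parts via the recurrence o(n, m) = o(n, m−2) + o(n−m, m) over odd m, starting from the largest odd part ≤ n. This gives p_odd(25) = 142. (Euler's theorem: equals the count of distinct-part partitions.)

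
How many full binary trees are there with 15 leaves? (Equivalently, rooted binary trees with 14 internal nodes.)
C_14 = 2674440

These full binary trees are counted by the Catalan number C_n = (1/(n + 1)) · C(2n, n). For n = 14: C_14 = (1/15) · C(28, 14) = 40116600/15 = 2674440.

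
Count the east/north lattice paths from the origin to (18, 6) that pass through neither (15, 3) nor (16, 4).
Number of paths = 98998

Inclusion–exclusion. Total paths: C(24, 18) = 134596. Through P₁: C(18, 15)·C(6, 3) = 16320. Through P₂: C(20, 16)·C(4, 2) = 29070. Since P₁ is strictly southwest of P₂, a monotone path through both must visit P₁ then P₂; paths through both = C(18, 15)·C(2, 1)·C(4, 2) = 9792. Avoid both = 134596 − 16320 − 29070 + 9792 = 98998.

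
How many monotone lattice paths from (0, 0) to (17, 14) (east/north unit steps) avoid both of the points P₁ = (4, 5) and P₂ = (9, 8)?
Number of paths = 150693843

Inclusion–exclusion. Total paths: C(31, 17) = 265182525. Through P₁: C(9, 4)·C(22, 13) = 62674920. Through P₂: C(17, 9)·C(14, 8) = 73002930. Since P₁ is strictly southwest of P₂, a monotone path through both must visit P₁ then P₂; paths through both = C(9, 4)·C(8, 5)·C(14, 8) = 21189168. Avoid both = 265182525 − 62674920 − 73002930 + 21189168 = 150693843.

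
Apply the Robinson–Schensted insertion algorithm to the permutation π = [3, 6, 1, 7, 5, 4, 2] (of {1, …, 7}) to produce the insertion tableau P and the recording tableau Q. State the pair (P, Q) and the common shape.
P = [1, 2, 7] / [3, 4] / [5] / [6];  Q = [1, 2, 4] / [3, 5] / [6] / [7];  common shape = (3, 2, 1, 1)

Row-insert the values π_1, π_2, … into P one at a time, bumping the leftmost entry strictly greater than the inserted value down to the next row. The recording tableau Q records, in position (i, j), the step at which that cell was added to P.
  Insert 3 (step 1): P = [3];  Q = [1]
  Insert 6 (step 2): P = [3, 6];  Q = [1, 2]
  Insert 1 (step 3): P = [1, 6] / [3];  Q = [1, 2] / [3]
  Insert 7 (step 4): P = [1, 6, 7] / [3];  Q = [1, 2, 4] / [3]
  Insert 5 (step 5): P = [1, 5, 7] / [3, 6];  Q = [1, 2, 4] / [3, 5]
  Insert 4 (step 6): P = [1, 4, 7] / [3, 5] / [6];  Q = [1, 2, 4] / [3, 5] / [6]
  Insert 2 (step 7): P = [1, 2, 7] / [3, 4] / [5] / [6];  Q = [1, 2, 4] / [3, 5] / [6] / [7]
Final shape: (3, 2, 1, 1).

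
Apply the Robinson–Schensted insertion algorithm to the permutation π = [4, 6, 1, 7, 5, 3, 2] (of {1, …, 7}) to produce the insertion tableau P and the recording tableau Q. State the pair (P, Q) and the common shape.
P = [1, 2, 7] / [3, 5] / [4] / [6];  Q = [1, 2, 4] / [3, 5] / [6] / [7];  common shape = (3, 2, 1, 1)

Row-insert the values π_1, π_2, … into P one at a time, bumping the leftmost entry strictly greater than the inserted value down to the next row. The recording tableau Q records, in position (i, j), the step at which that cell was added to P.
  Insert 4 (step 1): P = [4];  Q = [1]
  Insert 6 (step 2): P = [4, 6];  Q = [1, 2]
  Insert 1 (step 3): P = [1, 6] / [4];  Q = [1, 2] / [3]
  Insert 7 (step 4): P = [1, 6, 7] / [4];  Q = [1, 2, 4] / [3]
  Insert 5 (step 5): P = [1, 5, 7] / [4, 6];  Q = [1, 2, 4] / [3, 5]
  Insert 3 (step 6): P = [1, 3, 7] / [4, 5] / [6];  Q = [1, 2, 4] / [3, 5] / [6]
  Insert 2 (step 7): P = [1, 2, 7] / [3, 5] / [4] / [6];  Q = [1, 2, 4] / [3, 5] / [6] / [7]
Final shape: (3, 2, 1, 1).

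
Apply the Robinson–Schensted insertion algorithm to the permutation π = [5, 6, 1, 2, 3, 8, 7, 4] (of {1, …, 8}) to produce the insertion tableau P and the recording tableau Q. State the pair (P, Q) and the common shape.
P = [1, 2, 3, 4] / [5, 6, 7] / [8];  Q = [1, 2, 5, 6] / [3, 4, 7] / [8];  common shape = (4, 3, 1)

Row-insert the values π_1, π_2, … into P one at a time, bumping the leftmost entry strictly greater than the inserted value down to the next row. The recording tableau Q records, in position (i, j), the step at which that cell was added to P.
  Insert 5 (step 1): P = [5];  Q = [1]
  Insert 6 (step 2): P = [5, 6];  Q = [1, 2]
  Insert 1 (step 3): P = [1, 6] / [5];  Q = [1, 2] / [3]
  Insert 2 (step 4): P = [1, 2] / [5, 6];  Q = [1, 2] / [3, 4]
  Insert 3 (step 5): P = [1, 2, 3] / [5, 6];  Q = [1, 2, 5] / [3, 4]
  Insert 8 (step 6): P = [1, 2, 3, 8] / [5, 6];  Q = [1, 2, 5, 6] / [3, 4]
  Insert 7 (step 7): P = [1, 2, 3, 7] / [5, 6, 8];  Q = [1, 2, 5, 6] / [3, 4, 7]
  Insert 4 (step 8): P = [1, 2, 3, 4] / [5, 6, 7] / [8];  Q = [1, 2, 5, 6] / [3, 4, 7] / [8]
Final shape: (4, 3, 1).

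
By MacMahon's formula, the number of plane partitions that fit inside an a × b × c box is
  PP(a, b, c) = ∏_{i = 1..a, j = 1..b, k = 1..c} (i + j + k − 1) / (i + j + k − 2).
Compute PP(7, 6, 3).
PP(7, 6, 3) = 131589315

Evaluate the triple product over i = 1..7, j = 1..6, k = 1..3. The factors are (2/1) · (3/2) · (4/3) · (3/2) · (4/3) · (5/4) · (4/3) · (5/4) · … (126 factors total). The numerators and denominators telescope so the product is an integer; carrying out the multiplication exactly gives PP(7, 6, 3) = 131589315.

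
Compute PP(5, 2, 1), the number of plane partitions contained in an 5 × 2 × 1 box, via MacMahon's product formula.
PP(5, 2, 1) = 21

Evaluate the triple product over i = 1..5, j = 1..2, k = 1..1. The factors are (2/1) · (3/2) · (3/2) · (4/3) · (4/3) · (5/4) · (5/4) · (6/5) · … (10 factors total). The numerators and denominators telescope so the product is an integer; carrying out the multiplication exactly gives PP(5, 2, 1) = 21.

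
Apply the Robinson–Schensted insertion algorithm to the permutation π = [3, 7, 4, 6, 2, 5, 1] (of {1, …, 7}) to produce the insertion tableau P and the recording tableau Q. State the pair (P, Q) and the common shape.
P = [1, 4, 5] / [2, 6] / [3] / [7];  Q = [1, 2, 4] / [3, 6] / [5] / [7];  common shape = (3, 2, 1, 1)

Row-insert the values π_1, π_2, … into P one at a time, bumping the leftmost entry strictly greater than the inserted value down to the next row. The recording tableau Q records, in position (i, j), the step at which that cell was added to P.
  Insert 3 (step 1): P = [3];  Q = [1]
  Insert 7 (step 2): P = [3, 7];  Q = [1, 2]
  Insert 4 (step 3): P = [3, 4] / [7];  Q = [1, 2] / [3]
  Insert 6 (step 4): P = [3, 4, 6] / [7];  Q = [1, 2, 4] / [3]
  Insert 2 (step 5): P = [2, 4, 6] / [3] / [7];  Q = [1, 2, 4] / [3] / [5]
  Insert 5 (step 6): P = [2, 4, 5] / [3, 6] / [7];  Q = [1, 2, 4] / [3, 6] / [5]
  Insert 1 (step 7): P = [1, 4, 5] / [2, 6] / [3] / [7];  Q = [1, 2, 4] / [3, 6] / [5] / [7]
Final shape: (3, 2, 1, 1).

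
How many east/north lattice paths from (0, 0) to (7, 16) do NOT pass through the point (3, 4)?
Number of paths = 181457

Total paths from (0, 0) to (7, 16): C(23, 7) = 245157. Paths through (3, 4): (paths (0, 0) → (3, 4)) × (paths (3, 4) → (7, 16)) = C(7, 3) · C(16, 4) = 35 · 1820 = 63700. Avoidance count = 245157 − 63700 = 181457.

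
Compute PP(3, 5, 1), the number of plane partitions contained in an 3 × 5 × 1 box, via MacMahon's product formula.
PP(3, 5, 1) = 56

Evaluate the triple product over i = 1..3, j = 1..5, k = 1..1. The factors are (2/1) · (3/2) · (4/3) · (5/4) · (6/5) · (3/2) · (4/3) · (5/4) · … (15 factors total). The numerators and denominators telescope so the product is an integer; carrying out the multiplication exactly gives PP(3, 5, 1) = 56.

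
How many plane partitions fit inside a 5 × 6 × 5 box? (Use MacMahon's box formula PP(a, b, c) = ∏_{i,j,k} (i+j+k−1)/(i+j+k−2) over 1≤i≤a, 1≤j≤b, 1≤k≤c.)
PP(5, 6, 5) = 3184461423

Evaluate the triple product over i = 1..5, j = 1..6, k = 1..5. The factors are (2/1) · (3/2) · (4/3) · (5/4) · (6/5) · (3/2) · (4/3) · (5/4) · … (150 factors total). The numerators and denominators telescope so the product is an integer; carrying out the multiplication exactly gives PP(5, 6, 5) = 3184461423.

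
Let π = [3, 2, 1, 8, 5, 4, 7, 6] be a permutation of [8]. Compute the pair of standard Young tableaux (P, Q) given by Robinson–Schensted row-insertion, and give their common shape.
P = [1, 4, 6] / [2, 5, 7] / [3, 8];  Q = [1, 4, 7] / [2, 5, 8] / [3, 6];  common shape = (3, 3, 2)

Row-insert the values π_1, π_2, … into P one at a time, bumping the leftmost entry strictly greater than the inserted value down to the next row. The recording tableau Q records, in position (i, j), the step at which that cell was added to P.
  Insert 3 (step 1): P = [3];  Q = [1]
  Insert 2 (step 2): P = [2] / [3];  Q = [1] / [2]
  Insert 1 (step 3): P = [1] / [2] / [3];  Q = [1] / [2] / [3]
  Insert 8 (step 4): P = [1, 8] / [2] / [3];  Q = [1, 4] / [2] / [3]
  Insert 5 (step 5): P = [1, 5] / [2, 8] / [3];  Q = [1, 4] / [2, 5] / [3]
  Insert 4 (step 6): P = [1, 4] / [2, 5] / [3, 8];  Q = [1, 4] / [2, 5] / [3, 6]
  Insert 7 (step 7): P = [1, 4, 7] / [2, 5] / [3, 8];  Q = [1, 4, 7] / [2, 5] / [3, 6]
  Insert 6 (step 8): P = [1, 4, 6] / [2, 5, 7] / [3, 8];  Q = [1, 4, 7] / [2, 5, 8] / [3, 6]
Final shape: (3, 3, 2).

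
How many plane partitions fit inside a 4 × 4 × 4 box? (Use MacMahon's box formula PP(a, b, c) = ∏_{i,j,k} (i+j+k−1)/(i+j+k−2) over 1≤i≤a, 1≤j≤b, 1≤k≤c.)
PP(4, 4, 4) = 232848

Evaluate the triple product over i = 1..4, j = 1..4, k = 1..4. The factors are (2/1) · (3/2) · (4/3) · (5/4) · (3/2) · (4/3) · (5/4) · (6/5) · … (64 factors total). The numerators and denominators telescope so the product is an integer; carrying out the multiplication exactly gives PP(4, 4, 4) = 232848.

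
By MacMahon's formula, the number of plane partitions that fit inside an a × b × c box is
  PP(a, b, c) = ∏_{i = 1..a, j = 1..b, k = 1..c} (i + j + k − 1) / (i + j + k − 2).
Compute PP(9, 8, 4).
PP(9, 8, 4) = 151561524301616

Evaluate the triple product over i = 1..9, j = 1..8, k = 1..4. The factors are (2/1) · (3/2) · (4/3) · (5/4) · (3/2) · (4/3) · (5/4) · (6/5) · … (288 factors total). The numerators and denominators telescope so the product is an integer; carrying out the multiplication exactly gives PP(9, 8, 4) = 151561524301616.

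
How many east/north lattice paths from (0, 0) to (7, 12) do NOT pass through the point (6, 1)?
Number of paths = 50304

Total paths from (0, 0) to (7, 12): C(19, 7) = 50388. Paths through (6, 1): (paths (0, 0) → (6, 1)) × (paths (6, 1) → (7, 12)) = C(7, 6) · C(12, 1) = 7 · 12 = 84. Avoidance count = 50388 − 84 = 50304.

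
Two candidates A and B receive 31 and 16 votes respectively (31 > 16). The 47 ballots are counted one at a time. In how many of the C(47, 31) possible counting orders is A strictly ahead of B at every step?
Strict-lead orderings = 479755088010

Total orderings of the 47 votes with 31 for A: C(47, 31) = 1503232609098. By the Bertrand ballot formula (Cycle Lemma / reflection principle), the number of orderings in which A is strictly ahead of B throughout is (p − q)/(p + q) · C(p + q, p) = (31 − 16)/(31 + 16) · 1503232609098 = 479755088010.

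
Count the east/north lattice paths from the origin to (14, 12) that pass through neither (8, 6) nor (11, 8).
Number of paths = 5288608

Inclusion–exclusion. Total paths: C(26, 14) = 9657700. Through P₁: C(14, 8)·C(12, 6) = 2774772. Through P₂: C(19, 11)·C(7, 3) = 2645370. Since P₁ is strictly southwest of P₂, a monotone path through both must visit P₁ then P₂; paths through both = C(14, 8)·C(5, 3)·C(7, 3) = 1051050. Avoid both = 9657700 − 2774772 − 2645370 + 1051050 = 5288608.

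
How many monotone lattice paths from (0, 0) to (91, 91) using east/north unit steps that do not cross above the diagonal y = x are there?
C_91 = 3935312233584004685417853572763349509774031680023800

These NE paths below the diagonal are counted by the Catalan number C_n = (1/(n + 1)) · C(2n, n). For n = 91: C_91 = (1/92) · C(182, 91) = 362048725489728431058442528694228154899210914562189600/92 = 3935312233584004685417853572763349509774031680023800.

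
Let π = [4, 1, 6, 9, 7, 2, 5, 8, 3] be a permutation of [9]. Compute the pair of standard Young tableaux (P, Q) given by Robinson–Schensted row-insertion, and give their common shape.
P = [1, 2, 3, 8] / [4, 5, 7] / [6] / [9];  Q = [1, 3, 4, 8] / [2, 5, 7] / [6] / [9];  common shape = (4, 3, 1, 1)

Row-insert the values π_1, π_2, … into P one at a time, bumping the leftmost entry strictly greater than the inserted value down to the next row. The recording tableau Q records, in position (i, j), the step at which that cell was added to P.
  Insert 4 (step 1): P = [4];  Q = [1]
  Insert 1 (step 2): P = [1] / [4];  Q = [1] / [2]
  Insert 6 (step 3): P = [1, 6] / [4];  Q = [1, 3] / [2]
  Insert 9 (step 4): P = [1, 6, 9] / [4];  Q = [1, 3, 4] / [2]
  Insert 7 (step 5): P = [1, 6, 7] / [4, 9];  Q = [1, 3, 4] / [2, 5]
  Insert 2 (step 6): P = [1, 2, 7] / [4, 6] / [9];  Q = [1, 3, 4] / [2, 5] / [6]
  Insert 5 (step 7): P = [1, 2, 5] / [4, 6, 7] / [9];  Q = [1, 3, 4] / [2, 5, 7] / [6]
  Insert 8 (step 8): P = [1, 2, 5, 8] / [4, 6, 7] / [9];  Q = [1, 3, 4, 8] / [2, 5, 7] / [6]
  Insert 3 (step 9): P = [1, 2, 3, 8] / [4, 5, 7] / [6] / [9];  Q = [1, 3, 4, 8] / [2, 5, 7] / [6] / [9]
Final shape: (4, 3, 1, 1).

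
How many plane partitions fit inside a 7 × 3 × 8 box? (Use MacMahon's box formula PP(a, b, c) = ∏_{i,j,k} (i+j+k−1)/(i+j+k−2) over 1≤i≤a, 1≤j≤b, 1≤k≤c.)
PP(7, 3, 8) = 4971151900

Evaluate the triple product over i = 1..7, j = 1..3, k = 1..8. The factors are (2/1) · (3/2) · (4/3) · (5/4) · (6/5) · (7/6) · (8/7) · (9/8) · … (168 factors total). The numerators and denominators telescope so the product is an integer; carrying out the multiplication exactly gives PP(7, 3, 8) = 4971151900.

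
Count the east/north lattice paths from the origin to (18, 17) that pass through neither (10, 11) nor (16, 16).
Number of paths = 2163984708

Inclusion–exclusion. Total paths: C(35, 18) = 4537567650. Through P₁: C(21, 10)·C(14, 8) = 1059206148. Through P₂: C(32, 16)·C(3, 2) = 1803241170. Since P₁ is strictly southwest of P₂, a monotone path through both must visit P₁ then P₂; paths through both = C(21, 10)·C(11, 6)·C(3, 2) = 488864376. Avoid both = 4537567650 − 1059206148 − 1803241170 + 488864376 = 2163984708.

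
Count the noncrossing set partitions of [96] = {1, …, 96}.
C_96 = 3721443204405954385563870541379246659709506697378694300

These noncrossing partitions are counted by the Catalan number C_n = (1/(n + 1)) · C(2n, n). For n = 96: C_96 = (1/97) · C(192, 96) = 360979990827377575399695442513786925991822149645733347100/97 = 3721443204405954385563870541379246659709506697378694300.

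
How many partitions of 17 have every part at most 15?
p(17, parts ≤ 15) = 295

Use the recurrence p(n, m) = p(n, m−1) + p(n−m, m): either the largest part is < m (count p(n, m−1)) or the largest part is exactly m (remove one copy of m, count p(n−m, m)). With p(0, ·) = 1 this gives p(17, parts ≤ 15) = 295. (By conjugating Young diagrams, this also counts partitions of 17 into at most 15 parts.)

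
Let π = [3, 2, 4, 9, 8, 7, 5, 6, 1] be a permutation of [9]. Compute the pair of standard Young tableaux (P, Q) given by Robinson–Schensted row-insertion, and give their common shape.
P = [1, 4, 5, 6] / [2, 7] / [3] / [8] / [9];  Q = [1, 3, 4, 8] / [2, 5] / [6] / [7] / [9];  common shape = (4, 2, 1, 1, 1)

Row-insert the values π_1, π_2, … into P one at a time, bumping the leftmost entry strictly greater than the inserted value down to the next row. The recording tableau Q records, in position (i, j), the step at which that cell was added to P.
  Insert 3 (step 1): P = [3];  Q = [1]
  Insert 2 (step 2): P = [2] / [3];  Q = [1] / [2]
  Insert 4 (step 3): P = [2, 4] / [3];  Q = [1, 3] / [2]
  Insert 9 (step 4): P = [2, 4, 9] / [3];  Q = [1, 3, 4] / [2]
  Insert 8 (step 5): P = [2, 4, 8] / [3, 9];  Q = [1, 3, 4] / [2, 5]
  Insert 7 (step 6): P = [2, 4, 7] / [3, 8] / [9];  Q = [1, 3, 4] / [2, 5] / [6]
  Insert 5 (step 7): P = [2, 4, 5] / [3, 7] / [8] / [9];  Q = [1, 3, 4] / [2, 5] / [6] / [7]
  Insert 6 (step 8): P = [2, 4, 5, 6] / [3, 7] / [8] / [9];  Q = [1, 3, 4, 8] / [2, 5] / [6] / [7]
  Insert 1 (step 9): P = [1, 4, 5, 6] / [2, 7] / [3] / [8] / [9];  Q = [1, 3, 4, 8] / [2, 5] / [6] / [7] / [9]
Final shape: (4, 2, 1, 1, 1).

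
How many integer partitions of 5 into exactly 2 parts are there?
p(5, 2 parts) = 2

Partitions of n into exactly k parts ↔ partitions of n − k into at most k parts (subtract 1 from each part). For n = 5, k = 2, the partitions are: 4+1, 3+2. Count = 2.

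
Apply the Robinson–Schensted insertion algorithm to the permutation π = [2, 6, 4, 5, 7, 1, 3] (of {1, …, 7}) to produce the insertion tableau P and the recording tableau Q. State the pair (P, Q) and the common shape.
P = [1, 3, 5, 7] / [2, 4] / [6];  Q = [1, 2, 4, 5] / [3, 7] / [6];  common shape = (4, 2, 1)

Row-insert the values π_1, π_2, … into P one at a time, bumping the leftmost entry strictly greater than the inserted value down to the next row. The recording tableau Q records, in position (i, j), the step at which that cell was added to P.
  Insert 2 (step 1): P = [2];  Q = [1]
  Insert 6 (step 2): P = [2, 6];  Q = [1, 2]
  Insert 4 (step 3): P = [2, 4] / [6];  Q = [1, 2] / [3]
  Insert 5 (step 4): P = [2, 4, 5] / [6];  Q = [1, 2, 4] / [3]
  Insert 7 (step 5): P = [2, 4, 5, 7] / [6];  Q = [1, 2, 4, 5] / [3]
  Insert 1 (step 6): P = [1, 4, 5, 7] / [2] / [6];  Q = [1, 2, 4, 5] / [3] / [6]
  Insert 3 (step 7): P = [1, 3, 5, 7] / [2, 4] / [6];  Q = [1, 2, 4, 5] / [3, 7] / [6]
Final shape: (4, 2, 1).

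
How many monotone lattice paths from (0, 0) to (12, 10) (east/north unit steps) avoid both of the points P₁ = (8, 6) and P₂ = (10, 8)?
Number of paths = 281996

Inclusion–exclusion. Total paths: C(22, 12) = 646646. Through P₁: C(14, 8)·C(8, 4) = 210210. Through P₂: C(18, 10)·C(4, 2) = 262548. Since P₁ is strictly southwest of P₂, a monotone path through both must visit P₁ then P₂; paths through both = C(14, 8)·C(4, 2)·C(4, 2) = 108108. Avoid both = 646646 − 210210 − 262548 + 108108 = 281996.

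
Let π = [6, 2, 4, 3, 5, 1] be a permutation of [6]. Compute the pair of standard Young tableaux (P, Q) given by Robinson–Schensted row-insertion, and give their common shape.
P = [1, 3, 5] / [2] / [4] / [6];  Q = [1, 3, 5] / [2] / [4] / [6];  common shape = (3, 1, 1, 1)

Row-insert the values π_1, π_2, … into P one at a time, bumping the leftmost entry strictly greater than the inserted value down to the next row. The recording tableau Q records, in position (i, j), the step at which that cell was added to P.
  Insert 6 (step 1): P = [6];  Q = [1]
  Insert 2 (step 2): P = [2] / [6];  Q = [1] / [2]
  Insert 4 (step 3): P = [2, 4] / [6];  Q = [1, 3] / [2]
  Insert 3 (step 4): P = [2, 3] / [4] / [6];  Q = [1, 3] / [2] / [4]
  Insert 5 (step 5): P = [2, 3, 5] / [4] / [6];  Q = [1, 3, 5] / [2] / [4]
  Insert 1 (step 6): P = [1, 3, 5] / [2] / [4] / [6];  Q = [1, 3, 5] / [2] / [4] / [6]
Final shape: (3, 1, 1, 1).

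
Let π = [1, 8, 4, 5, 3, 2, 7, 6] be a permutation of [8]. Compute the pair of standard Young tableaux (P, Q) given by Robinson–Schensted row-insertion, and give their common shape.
P = [1, 2, 5, 6] / [3, 7] / [4] / [8];  Q = [1, 2, 4, 7] / [3, 8] / [5] / [6];  common shape = (4, 2, 1, 1)

Row-insert the values π_1, π_2, … into P one at a time, bumping the leftmost entry strictly greater than the inserted value down to the next row. The recording tableau Q records, in position (i, j), the step at which that cell was added to P.
  Insert 1 (step 1): P = [1];  Q = [1]
  Insert 8 (step 2): P = [1, 8];  Q = [1, 2]
  Insert 4 (step 3): P = [1, 4] / [8];  Q = [1, 2] / [3]
  Insert 5 (step 4): P = [1, 4, 5] / [8];  Q = [1, 2, 4] / [3]
  Insert 3 (step 5): P = [1, 3, 5] / [4] / [8];  Q = [1, 2, 4] / [3] / [5]
  Insert 2 (step 6): P = [1, 2, 5] / [3] / [4] / [8];  Q = [1, 2, 4] / [3] / [5] / [6]
  Insert 7 (step 7): P = [1, 2, 5, 7] / [3] / [4] / [8];  Q = [1, 2, 4, 7] / [3] / [5] / [6]
  Insert 6 (step 8): P = [1, 2, 5, 6] / [3, 7] / [4] / [8];  Q = [1, 2, 4, 7] / [3, 8] / [5] / [6]
Final shape: (4, 2, 1, 1).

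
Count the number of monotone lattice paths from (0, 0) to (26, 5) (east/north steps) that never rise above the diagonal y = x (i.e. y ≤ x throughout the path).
Number of paths = 138446

By the reflection principle (André's argument), the number of monotone paths to (26, 5) with n ≤ m that never go above y = x is C(31, 26) − C(31, 27) = 169911 − 31465 = 138446.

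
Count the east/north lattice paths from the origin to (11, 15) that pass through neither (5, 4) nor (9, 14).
Number of paths = 4093592

Inclusion–exclusion. Total paths: C(26, 11) = 7726160. Through P₁: C(9, 5)·C(17, 6) = 1559376. Through P₂: C(23, 9)·C(3, 2) = 2451570. Since P₁ is strictly southwest of P₂, a monotone path through both must visit P₁ then P₂; paths through both = C(9, 5)·C(14, 4)·C(3, 2) = 378378. Avoid both = 7726160 − 1559376 − 2451570 + 378378 = 4093592.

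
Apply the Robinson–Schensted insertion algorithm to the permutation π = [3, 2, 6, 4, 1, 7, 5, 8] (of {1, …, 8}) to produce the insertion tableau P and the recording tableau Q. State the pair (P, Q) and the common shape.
P = [1, 4, 5, 8] / [2, 6, 7] / [3];  Q = [1, 3, 6, 8] / [2, 4, 7] / [5];  common shape = (4, 3, 1)

Row-insert the values π_1, π_2, … into P one at a time, bumping the leftmost entry strictly greater than the inserted value down to the next row. The recording tableau Q records, in position (i, j), the step at which that cell was added to P.
  Insert 3 (step 1): P = [3];  Q = [1]
  Insert 2 (step 2): P = [2] / [3];  Q = [1] / [2]
  Insert 6 (step 3): P = [2, 6] / [3];  Q = [1, 3] / [2]
  Insert 4 (step 4): P = [2, 4] / [3, 6];  Q = [1, 3] / [2, 4]
  Insert 1 (step 5): P = [1, 4] / [2, 6] / [3];  Q = [1, 3] / [2, 4] / [5]
  Insert 7 (step 6): P = [1, 4, 7] / [2, 6] / [3];  Q = [1, 3, 6] / [2, 4] / [5]
  Insert 5 (step 7): P = [1, 4, 5] / [2, 6, 7] / [3];  Q = [1, 3, 6] / [2, 4, 7] / [5]
  Insert 8 (step 8): P = [1, 4, 5, 8] / [2, 6, 7] / [3];  Q = [1, 3, 6, 8] / [2, 4, 7] / [5]
Final shape: (4, 3, 1).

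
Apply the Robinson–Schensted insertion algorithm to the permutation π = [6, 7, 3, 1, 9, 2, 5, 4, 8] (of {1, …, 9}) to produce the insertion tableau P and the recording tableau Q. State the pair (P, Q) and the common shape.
P = [1, 2, 4, 8] / [3, 5, 9] / [6, 7];  Q = [1, 2, 5, 9] / [3, 6, 7] / [4, 8];  common shape = (4, 3, 2)

Row-insert the values π_1, π_2, … into P one at a time, bumping the leftmost entry strictly greater than the inserted value down to the next row. The recording tableau Q records, in position (i, j), the step at which that cell was added to P.
  Insert 6 (step 1): P = [6];  Q = [1]
  Insert 7 (step 2): P = [6, 7];  Q = [1, 2]
  Insert 3 (step 3): P = [3, 7] / [6];  Q = [1, 2] / [3]
  Insert 1 (step 4): P = [1, 7] / [3] / [6];  Q = [1, 2] / [3] / [4]
  Insert 9 (step 5): P = [1, 7, 9] / [3] / [6];  Q = [1, 2, 5] / [3] / [4]
  Insert 2 (step 6): P = [1, 2, 9] / [3, 7] / [6];  Q = [1, 2, 5] / [3, 6] / [4]
  Insert 5 (step 7): P = [1, 2, 5] / [3, 7, 9] / [6];  Q = [1, 2, 5] / [3, 6, 7] / [4]
  Insert 4 (step 8): P = [1, 2, 4] / [3, 5, 9] / [6, 7];  Q = [1, 2, 5] / [3, 6, 7] / [4, 8]
  Insert 8 (step 9): P = [1, 2, 4, 8] / [3, 5, 9] / [6, 7];  Q = [1, 2, 5, 9] / [3, 6, 7] / [4, 8]
Final shape: (4, 3, 2).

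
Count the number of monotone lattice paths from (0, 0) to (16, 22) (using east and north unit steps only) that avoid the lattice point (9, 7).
Number of paths = 20288951070

Total paths from (0, 0) to (16, 22): C(38, 16) = 22239974430. Paths through (9, 7): (paths (0, 0) → (9, 7)) × (paths (9, 7) → (16, 22)) = C(16, 9) · C(22, 7) = 11440 · 170544 = 1951023360. Avoidance count = 22239974430 − 1951023360 = 20288951070.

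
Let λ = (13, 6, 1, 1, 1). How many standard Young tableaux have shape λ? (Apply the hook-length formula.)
# SYT of shape (13, 6, 1, 1, 1) = 13108480

Hook-length formula: f^λ = n! / Π hook(c), product over all cells c of the Young diagram. For λ = (13, 6, 1, 1, 1), n = 22 boxes. Hook lengths by row (left-to-right, top-to-bottom): [17, 13, 12, 11, 10, 9, 7, 6, 5, 4, 3, 2, 1]; [9, 5, 4, 3, 2, 1]; [3]; [2]; [1]. Product of hooks = 85746076416000. So f^λ = 22! / 85746076416000 = 1124000727777607680000 / 85746076416000 = 13108480.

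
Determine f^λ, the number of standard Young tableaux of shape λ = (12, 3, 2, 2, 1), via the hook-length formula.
# SYT of shape (12, 3, 2, 2, 1) = 4723875

Hook-length formula: f^λ = n! / Π hook(c), product over all cells c of the Young diagram. For λ = (12, 3, 2, 2, 1), n = 20 boxes. Hook lengths by row (left-to-right, top-to-bottom): [16, 14, 11, 9, 8, 7, 6, 5, 4, 3, 2, 1]; [6, 4, 1]; [4, 2]; [3, 1]; [1]. Product of hooks = 515022520320. So f^λ = 20! / 515022520320 = 2432902008176640000 / 515022520320 = 4723875.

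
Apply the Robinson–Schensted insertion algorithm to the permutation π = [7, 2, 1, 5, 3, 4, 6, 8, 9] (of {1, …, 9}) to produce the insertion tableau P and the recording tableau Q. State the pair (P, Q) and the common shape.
P = [1, 3, 4, 6, 8, 9] / [2, 5] / [7];  Q = [1, 4, 6, 7, 8, 9] / [2, 5] / [3];  common shape = (6, 2, 1)

Row-insert the values π_1, π_2, … into P one at a time, bumping the leftmost entry strictly greater than the inserted value down to the next row. The recording tableau Q records, in position (i, j), the step at which that cell was added to P.
  Insert 7 (step 1): P = [7];  Q = [1]
  Insert 2 (step 2): P = [2] / [7];  Q = [1] / [2]
  Insert 1 (step 3): P = [1] / [2] / [7];  Q = [1] / [2] / [3]
  Insert 5 (step 4): P = [1, 5] / [2] / [7];  Q = [1, 4] / [2] / [3]
  Insert 3 (step 5): P = [1, 3] / [2, 5] / [7];  Q = [1, 4] / [2, 5] / [3]
  Insert 4 (step 6): P = [1, 3, 4] / [2, 5] / [7];  Q = [1, 4, 6] / [2, 5] / [3]
  Insert 6 (step 7): P = [1, 3, 4, 6] / [2, 5] / [7];  Q = [1, 4, 6, 7] / [2, 5] / [3]
  Insert 8 (step 8): P = [1, 3, 4, 6, 8] / [2, 5] / [7];  Q = [1, 4, 6, 7, 8] / [2, 5] / [3]
  Insert 9 (step 9): P = [1, 3, 4, 6, 8, 9] / [2, 5] / [7];  Q = [1, 4, 6, 7, 8, 9] / [2, 5] / [3]
Final shape: (6, 2, 1).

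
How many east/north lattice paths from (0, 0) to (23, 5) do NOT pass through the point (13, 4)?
Number of paths = 72100

Total paths from (0, 0) to (23, 5): C(28, 23) = 98280. Paths through (13, 4): (paths (0, 0) → (13, 4)) × (paths (13, 4) → (23, 5)) = C(17, 13) · C(11, 10) = 2380 · 11 = 26180. Avoidance count = 98280 − 26180 = 72100.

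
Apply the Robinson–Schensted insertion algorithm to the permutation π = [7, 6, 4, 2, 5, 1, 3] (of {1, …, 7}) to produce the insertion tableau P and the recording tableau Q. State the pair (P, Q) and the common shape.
P = [1, 3] / [2, 5] / [4] / [6] / [7];  Q = [1, 5] / [2, 7] / [3] / [4] / [6];  common shape = (2, 2, 1, 1, 1)

Row-insert the values π_1, π_2, … into P one at a time, bumping the leftmost entry strictly greater than the inserted value down to the next row. The recording tableau Q records, in position (i, j), the step at which that cell was added to P.
  Insert 7 (step 1): P = [7];  Q = [1]
  Insert 6 (step 2): P = [6] / [7];  Q = [1] / [2]
  Insert 4 (step 3): P = [4] / [6] / [7];  Q = [1] / [2] / [3]
  Insert 2 (step 4): P = [2] / [4] / [6] / [7];  Q = [1] / [2] / [3] / [4]
  Insert 5 (step 5): P = [2, 5] / [4] / [6] / [7];  Q = [1, 5] / [2] / [3] / [4]
  Insert 1 (step 6): P = [1, 5] / [2] / [4] / [6] / [7];  Q = [1, 5] / [2] / [3] / [4] / [6]
  Insert 3 (step 7): P = [1, 3] / [2, 5] / [4] / [6] / [7];  Q = [1, 5] / [2, 7] / [3] / [4] / [6]
Final shape: (2, 2, 1, 1, 1).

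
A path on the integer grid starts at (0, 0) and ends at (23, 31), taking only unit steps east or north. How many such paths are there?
Number of paths = 1085929983159840

A monotone lattice path from (0, 0) to (23, 31) consists of 23 east steps and 31 north steps in some order, so it is determined by which 23 of the 54 steps are east. The count is C(54, 23) = 1085929983159840.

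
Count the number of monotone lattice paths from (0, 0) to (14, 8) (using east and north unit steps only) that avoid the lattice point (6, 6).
Number of paths = 278190

Total paths from (0, 0) to (14, 8): C(22, 14) = 319770. Paths through (6, 6): (paths (0, 0) → (6, 6)) × (paths (6, 6) → (14, 8)) = C(12, 6) · C(10, 8) = 924 · 45 = 41580. Avoidance count = 319770 − 41580 = 278190.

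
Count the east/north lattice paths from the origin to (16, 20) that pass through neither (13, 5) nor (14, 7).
Number of paths = 7291370142

Inclusion–exclusion. Total paths: C(36, 16) = 7307872110. Through P₁: C(18, 13)·C(18, 3) = 6991488. Through P₂: C(21, 14)·C(15, 2) = 12209400. Since P₁ is strictly southwest of P₂, a monotone path through both must visit P₁ then P₂; paths through both = C(18, 13)·C(3, 1)·C(15, 2) = 2698920. Avoid both = 7307872110 − 6991488 − 12209400 + 2698920 = 7291370142.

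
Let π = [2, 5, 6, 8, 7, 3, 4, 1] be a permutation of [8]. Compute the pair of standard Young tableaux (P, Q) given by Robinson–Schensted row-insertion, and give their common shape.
P = [1, 3, 4, 7] / [2, 6] / [5] / [8];  Q = [1, 2, 3, 4] / [5, 7] / [6] / [8];  common shape = (4, 2, 1, 1)

Row-insert the values π_1, π_2, … into P one at a time, bumping the leftmost entry strictly greater than the inserted value down to the next row. The recording tableau Q records, in position (i, j), the step at which that cell was added to P.
  Insert 2 (step 1): P = [2];  Q = [1]
  Insert 5 (step 2): P = [2, 5];  Q = [1, 2]
  Insert 6 (step 3): P = [2, 5, 6];  Q = [1, 2, 3]
  Insert 8 (step 4): P = [2, 5, 6, 8];  Q = [1, 2, 3, 4]
  Insert 7 (step 5): P = [2, 5, 6, 7] / [8];  Q = [1, 2, 3, 4] / [5]
  Insert 3 (step 6): P = [2, 3, 6, 7] / [5] / [8];  Q = [1, 2, 3, 4] / [5] / [6]
  Insert 4 (step 7): P = [2, 3, 4, 7] / [5, 6] / [8];  Q = [1, 2, 3, 4] / [5, 7] / [6]
  Insert 1 (step 8): P = [1, 3, 4, 7] / [2, 6] / [5] / [8];  Q = [1, 2, 3, 4] / [5, 7] / [6] / [8]
Final shape: (4, 2, 1, 1).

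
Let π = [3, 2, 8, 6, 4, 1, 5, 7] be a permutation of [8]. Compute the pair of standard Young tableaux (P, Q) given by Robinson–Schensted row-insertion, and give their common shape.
P = [1, 4, 5, 7] / [2, 6] / [3] / [8];  Q = [1, 3, 7, 8] / [2, 4] / [5] / [6];  common shape = (4, 2, 1, 1)

Row-insert the values π_1, π_2, … into P one at a time, bumping the leftmost entry strictly greater than the inserted value down to the next row. The recording tableau Q records, in position (i, j), the step at which that cell was added to P.
  Insert 3 (step 1): P = [3];  Q = [1]
  Insert 2 (step 2): P = [2] / [3];  Q = [1] / [2]
  Insert 8 (step 3): P = [2, 8] / [3];  Q = [1, 3] / [2]
  Insert 6 (step 4): P = [2, 6] / [3, 8];  Q = [1, 3] / [2, 4]
  Insert 4 (step 5): P = [2, 4] / [3, 6] / [8];  Q = [1, 3] / [2, 4] / [5]
  Insert 1 (step 6): P = [1, 4] / [2, 6] / [3] / [8];  Q = [1, 3] / [2, 4] / [5] / [6]
  Insert 5 (step 7): P = [1, 4, 5] / [2, 6] / [3] / [8];  Q = [1, 3, 7] / [2, 4] / [5] / [6]
  Insert 7 (step 8): P = [1, 4, 5, 7] / [2, 6] / [3] / [8];  Q = [1, 3, 7, 8] / [2, 4] / [5] / [6]
Final shape: (4, 2, 1, 1).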